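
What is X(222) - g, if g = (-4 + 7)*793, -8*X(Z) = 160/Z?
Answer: -264079/111 ≈ -2379.1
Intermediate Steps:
X(Z) = -20/Z
g = 2379 (g = 3*793 = 2379)
X(222) - g = -20/222 - 1*2379 = -20*1/222 - 2379 = -10/111 - 2379 = -264079/111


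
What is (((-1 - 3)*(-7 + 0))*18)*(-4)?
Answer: -2016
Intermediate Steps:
(((-1 - 3)*(-7 + 0))*18)*(-4) = (-4*(-7)*18)*(-4) = (28*18)*(-4) = 504*(-4) = -2016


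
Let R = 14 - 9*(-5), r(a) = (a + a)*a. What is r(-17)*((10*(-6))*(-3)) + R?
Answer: 104099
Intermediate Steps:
r(a) = 2*a**2 (r(a) = (2*a)*a = 2*a**2)
R = 59 (R = 14 + 45 = 59)
r(-17)*((10*(-6))*(-3)) + R = (2*(-17)**2)*((10*(-6))*(-3)) + 59 = (2*289)*(-60*(-3)) + 59 = 578*180 + 59 = 104040 + 59 = 104099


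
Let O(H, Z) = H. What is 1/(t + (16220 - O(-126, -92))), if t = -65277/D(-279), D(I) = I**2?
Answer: 8649/141369301 ≈ 6.1180e-5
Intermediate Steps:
t = -7253/8649 (t = -65277/((-279)**2) = -65277/77841 = -65277*1/77841 = -7253/8649 ≈ -0.83859)
1/(t + (16220 - O(-126, -92))) = 1/(-7253/8649 + (16220 - 1*(-126))) = 1/(-7253/8649 + (16220 + 126)) = 1/(-7253/8649 + 16346) = 1/(141369301/8649) = 8649/141369301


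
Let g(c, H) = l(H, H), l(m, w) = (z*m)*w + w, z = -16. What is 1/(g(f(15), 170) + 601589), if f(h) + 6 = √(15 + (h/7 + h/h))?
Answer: 1/139359 ≈ 7.1757e-6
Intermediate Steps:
f(h) = -6 + √(16 + h/7) (f(h) = -6 + √(15 + (h/7 + h/h)) = -6 + √(15 + (h*(⅐) + 1)) = -6 + √(15 + (h/7 + 1)) = -6 + √(15 + (1 + h/7)) = -6 + √(16 + h/7))
l(m, w) = w - 16*m*w (l(m, w) = (-16*m)*w + w = -16*m*w + w = w - 16*m*w)
g(c, H) = H*(1 - 16*H)
1/(g(f(15), 170) + 601589) = 1/(170*(1 - 16*170) + 601589) = 1/(170*(1 - 2720) + 601589) = 1/(170*(-2719) + 601589) = 1/(-462230 + 601589) = 1/139359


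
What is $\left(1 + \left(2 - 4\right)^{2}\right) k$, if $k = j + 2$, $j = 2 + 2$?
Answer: $30$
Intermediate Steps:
$j = 4$
$k = 6$ ($k = 4 + 2 = 6$)
$\left(1 + \left(2 - 4\right)^{2}\right) k = \left(1 + \left(2 - 4\right)^{2}\right) 6 = \left(1 + \left(-2\right)^{2}\right) 6 = \left(1 + 4\right) 6 = 5 \cdot 6 = 30$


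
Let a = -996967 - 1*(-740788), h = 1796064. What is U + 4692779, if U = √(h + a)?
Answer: 4692779 + √1539885 ≈ 4.6940e+6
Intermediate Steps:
a = -256179 (a = -996967 + 740788 = -256179)
U = √1539885 (U = √(1796064 - 256179) = √1539885 ≈ 1240.9)
U + 4692779 = √1539885 + 4692779 = 4692779 + √1539885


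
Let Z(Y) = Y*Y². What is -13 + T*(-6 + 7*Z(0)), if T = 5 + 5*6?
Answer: -223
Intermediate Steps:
Z(Y) = Y³
T = 35 (T = 5 + 30 = 35)
-13 + T*(-6 + 7*Z(0)) = -13 + 35*(-6 + 7*0³) = -13 + 35*(-6 + 7*0) = -13 + 35*(-6 + 0) = -13 + 35*(-6) = -13 - 210 = -223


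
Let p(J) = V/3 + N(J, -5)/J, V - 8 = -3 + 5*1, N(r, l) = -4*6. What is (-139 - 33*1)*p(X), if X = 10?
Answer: -2408/15 ≈ -160.53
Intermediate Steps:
N(r, l) = -24
V = 10 (V = 8 + (-3 + 5*1) = 8 + (-3 + 5) = 8 + 2 = 10)
p(J) = 10/3 - 24/J
(-139 - 33*1)*p(X) = (-139 - 33*1)*(10/3 - 24/10) = (-139 - 33)*(10/3 - 24*⅒) = -172*(10/3 - 12/5) = -172*14/15 = -2408/15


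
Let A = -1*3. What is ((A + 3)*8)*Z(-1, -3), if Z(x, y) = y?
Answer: 0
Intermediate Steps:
A = -3
((A + 3)*8)*Z(-1, -3) = ((-3 + 3)*8)*(-3) = (0*8)*(-3) = 0*(-3) = 0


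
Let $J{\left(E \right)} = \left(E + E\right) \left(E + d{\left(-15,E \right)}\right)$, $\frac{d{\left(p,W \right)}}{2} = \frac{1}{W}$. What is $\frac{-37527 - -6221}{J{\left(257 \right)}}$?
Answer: $- \frac{15653}{66051} \approx -0.23698$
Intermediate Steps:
$d{\left(p,W \right)} = \frac{2}{W}$
$J{\left(E \right)} = 2 E \left(E + \frac{2}{E}\right)$ ($J{\left(E \right)} = \left(E + E\right) \left(E + \frac{2}{E}\right) = 2 E \left(E + \frac{2}{E}\right)$)
$\frac{-37527 - -6221}{J{\left(257 \right)}} = \frac{-37527 - -6221}{4 + 2 \cdot 257^{2}} = \frac{-37527 + 6221}{4 + 2 \cdot 66049} = - \frac{31306}{4 + 132098} = - \frac{31306}{132102} = \left(-31306\right) \frac{1}{132102} = - \frac{15653}{66051}$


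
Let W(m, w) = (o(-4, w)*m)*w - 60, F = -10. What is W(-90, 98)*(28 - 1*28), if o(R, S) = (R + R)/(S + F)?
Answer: 0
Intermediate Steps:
o(R, S) = 2*R/(-10 + S) (o(R, S) = (R + R)/(S - 10) = (2*R)/(-10 + S) = 2*R/(-10 + S))
W(m, w) = -60 - 8*m*w/(-10 + w) (W(m, w) = ((2*(-4)/(-10 + w))*m)*w - 60 = ((-8/(-10 + w))*m)*w - 60 = (-8*m/(-10 + w))*w - 60 = -8*m*w/(-10 + w) - 60 = -60 - 8*m*w/(-10 + w))
W(-90, 98)*(28 - 1*28) = (4*(150 - 15*98 - 2*(-90)*98)/(-10 + 98))*(28 - 1*28) = (4*(150 - 1470 + 17640)/88)*(28 - 28) = (4*(1/88)*16320)*0 = (8160/11)*0 = 0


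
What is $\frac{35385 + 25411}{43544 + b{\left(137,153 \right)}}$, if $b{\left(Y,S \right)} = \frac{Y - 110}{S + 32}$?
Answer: $\frac{11247260}{8055667} \approx 1.3962$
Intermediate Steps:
$b{\left(Y,S \right)} = \frac{-110 + Y}{32 + S}$
$\frac{35385 + 25411}{43544 + b{\left(137,153 \right)}} = \frac{35385 + 25411}{43544 + \frac{-110 + 137}{32 + 153}} = \frac{60796}{43544 + \frac{1}{185} \cdot 27} = \frac{60796}{43544 + \frac{27}{185}} = \frac{60796}{\frac{8055667}{185}} = 60796 \cdot \frac{185}{8055667} = \frac{11247260}{8055667}$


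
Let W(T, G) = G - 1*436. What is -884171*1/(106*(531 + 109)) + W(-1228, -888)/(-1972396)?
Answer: -435961380889/33451836160 ≈ -13.033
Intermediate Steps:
W(T, G) = -436 + G (W(T, G) = G - 436 = -436 + G)
-884171*1/(106*(531 + 109)) + W(-1228, -888)/(-1972396) = -884171*1/(106*(531 + 109)) + (-436 - 888)/(-1972396) = -884171/(106*640) - 1324*(-1/1972396) = -884171/67840 + 331/493099 = -435961380889/33451836160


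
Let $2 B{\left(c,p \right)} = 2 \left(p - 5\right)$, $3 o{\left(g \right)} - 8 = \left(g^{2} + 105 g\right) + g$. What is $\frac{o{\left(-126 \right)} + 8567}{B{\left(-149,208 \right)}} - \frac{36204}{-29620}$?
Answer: $\frac{214547804}{4509645} \approx 47.575$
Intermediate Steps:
$o{\left(g \right)} = \frac{8}{3} + \frac{g^{2}}{3} + \frac{106 g}{3}$ ($o{\left(g \right)} = \frac{8}{3} + \frac{\left(g^{2} + 105 g\right) + g}{3} = \frac{8}{3} + \frac{g^{2} + 106 g}{3} = \frac{8}{3} + \left(\frac{g^{2}}{3} + \frac{106 g}{3}\right) = \frac{8}{3} + \frac{g^{2}}{3} + \frac{106 g}{3}$)
$B{\left(c,p \right)} = -5 + p$ ($B{\left(c,p \right)} = \frac{2 \left(p - 5\right)}{2} = \frac{2 \left(-5 + p\right)}{2} = \frac{-10 + 2 p}{2} = -5 + p$)
$\frac{o{\left(-126 \right)} + 8567}{B{\left(-149,208 \right)}} - \frac{36204}{-29620} = \frac{\left(\frac{8}{3} + \frac{\left(-126\right)^{2}}{3} + \frac{106}{3} \left(-126\right)\right) + 8567}{-5 + 208} - \frac{36204}{-29620} = \frac{\left(\frac{8}{3} + \frac{1}{3} \cdot 15876 - 4452\right) + 8567}{203} - - \frac{9051}{7405} = \left(\left(\frac{8}{3} + 5292 - 4452\right) + 8567\right) \frac{1}{203} + \frac{9051}{7405} = \left(\frac{2528}{3} + 8567\right) \frac{1}{203} + \frac{9051}{7405} = \frac{28229}{3} \cdot \frac{1}{203} + \frac{9051}{7405} = \frac{28229}{609} + \frac{9051}{7405} = \frac{214547804}{4509645}$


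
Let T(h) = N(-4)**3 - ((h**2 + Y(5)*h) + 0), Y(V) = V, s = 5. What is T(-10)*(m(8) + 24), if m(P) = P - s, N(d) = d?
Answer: -3078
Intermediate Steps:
m(P) = -5 + P (m(P) = P - 1*5 = P - 5 = -5 + P)
T(h) = -64 - h**2 - 5*h (T(h) = (-4)**3 - ((h**2 + 5*h) + 0) = -64 - (h**2 + 5*h) = -64 + (-h**2 - 5*h) = -64 - h**2 - 5*h)
T(-10)*(m(8) + 24) = (-64 - 1*(-10)**2 - 5*(-10))*((-5 + 8) + 24) = (-64 - 1*100 + 50)*(3 + 24) = (-64 - 100 + 50)*27 = -114*27 = -3078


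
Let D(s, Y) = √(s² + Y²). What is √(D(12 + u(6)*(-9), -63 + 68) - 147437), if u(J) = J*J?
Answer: √(-147437 + √97369) ≈ 383.57*I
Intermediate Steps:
u(J) = J²
D(s, Y) = √(Y² + s²)
√(D(12 + u(6)*(-9), -63 + 68) - 147437) = √(√((-63 + 68)² + (12 + 6²*(-9))²) - 147437) = √(√(5² + (12 + 36*(-9))²) - 147437) = √(√(25 + (12 - 324)²) - 147437) = √(√(25 + (-312)²) - 147437) = √(√(25 + 97344) - 147437) = √(√97369 - 147437) = √(-147437 + √97369)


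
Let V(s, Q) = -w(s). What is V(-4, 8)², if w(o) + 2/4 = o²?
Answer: 961/4 ≈ 240.25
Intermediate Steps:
w(o) = -½ + o²
V(s, Q) = ½ - s² (V(s, Q) = -(-½ + s²) = ½ - s²)
V(-4, 8)² = (½ - 1*(-4)²)² = (½ - 1*16)² = (½ - 16)² = (-31/2)² = 961/4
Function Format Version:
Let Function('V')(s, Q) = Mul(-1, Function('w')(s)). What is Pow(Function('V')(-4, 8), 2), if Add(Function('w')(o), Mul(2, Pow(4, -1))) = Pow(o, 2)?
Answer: Rational(961, 4) ≈ 240.25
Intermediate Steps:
Function('w')(o) = Add(Rational(-1, 2), Pow(o, 2))
Function('V')(s, Q) = Add(Rational(1, 2), Mul(-1, Pow(s, 2))) (Function('V')(s, Q) = Mul(-1, Add(Rational(-1, 2), Pow(s, 2))) = Add(Rational(1, 2), Mul(-1, Pow(s, 2))))
Pow(Function('V')(-4, 8), 2) = Pow(Add(Rational(1, 2), Mul(-1, Pow(-4, 2))), 2) = Pow(Add(Rational(1, 2), Mul(-1, 16)), 2) = Pow(Add(Rational(1, 2), -16), 2) = Pow(Rational(-31, 2), 2) = Rational(961, 4)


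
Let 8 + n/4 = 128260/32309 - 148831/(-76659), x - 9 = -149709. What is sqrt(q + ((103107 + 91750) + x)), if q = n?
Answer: sqrt(276960639416851484201481)/2476775631 ≈ 212.48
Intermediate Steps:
x = -149700 (x = 9 - 149709 = -149700)
n = -20693363716/2476775631 (n = -32 + 4*(128260/32309 - 148831/(-76659)) = -32 + 4*(128260*(1/32309) - 148831*(-1/76659)) = -32 + 4*(128260/32309 + 148831/76659) = -32 + 4*(14640864119/2476775631) = -32 + 58563456476/2476775631 = -20693363716/2476775631 ≈ -8.3550)
q = -20693363716/2476775631 ≈ -8.3550
sqrt(q + ((103107 + 91750) + x)) = sqrt(-20693363716/2476775631 + ((103107 + 91750) - 149700)) = sqrt(-20693363716/2476775631 + (194857 - 149700)) = sqrt(-20693363716/2476775631 + 45157) = sqrt(111823063805351/2476775631) = sqrt(276960639416851484201481)/2476775631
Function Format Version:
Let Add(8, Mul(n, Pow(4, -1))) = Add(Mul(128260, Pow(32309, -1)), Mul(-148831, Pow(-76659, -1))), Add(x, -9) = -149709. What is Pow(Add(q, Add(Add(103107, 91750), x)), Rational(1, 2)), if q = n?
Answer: Mul(Rational(1, 2476775631), Pow(276960639416851484201481, Rational(1, 2))) ≈ 212.48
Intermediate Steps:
x = -149700 (x = Add(9, -149709) = -149700)
n = Rational(-20693363716, 2476775631) (n = Add(-32, Mul(4, Add(Mul(128260, Pow(32309, -1)), Mul(-148831, Pow(-76659, -1))))) = Add(-32, Mul(4, Add(Mul(128260, Rational(1, 32309)), Mul(-148831, Rational(-1, 76659))))) = Add(-32, Mul(4, Add(Rational(128260, 32309), Rational(148831, 76659)))) = Add(-32, Mul(4, Rational(14640864119, 2476775631))) = Add(-32, Rational(58563456476, 2476775631)) = Rational(-20693363716, 2476775631) ≈ -8.3550)
q = Rational(-20693363716, 2476775631) ≈ -8.3550
Pow(Add(q, Add(Add(103107, 91750), x)), Rational(1, 2)) = Pow(Add(Rational(-20693363716, 2476775631), Add(Add(103107, 91750), -149700)), Rational(1, 2)) = Pow(Add(Rational(-20693363716, 2476775631), Add(194857, -149700)), Rational(1, 2)) = Pow(Add(Rational(-20693363716, 2476775631), 45157), Rational(1, 2)) = Pow(Rational(111823063805351, 2476775631), Rational(1, 2)) = Mul(Rational(1, 2476775631), Pow(276960639416851484201481, Rational(1, 2)))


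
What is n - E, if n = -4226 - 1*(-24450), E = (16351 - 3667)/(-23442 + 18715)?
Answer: 95611532/4727 ≈ 20227.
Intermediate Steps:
E = -12684/4727 (E = 12684/(-4727) = 12684*(-1/4727) = -12684/4727 ≈ -2.6833)
n = 20224 (n = -4226 + 24450 = 20224)
n - E = 20224 - 1*(-12684/4727) = 20224 + 12684/4727 = 95611532/4727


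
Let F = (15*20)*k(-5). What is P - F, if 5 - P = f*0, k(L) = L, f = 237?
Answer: 1505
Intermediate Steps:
P = 5 (P = 5 - 237*0 = 5 - 1*0 = 5 + 0 = 5)
F = -1500 (F = (15*20)*(-5) = 300*(-5) = -1500)
P - F = 5 - 1*(-1500) = 5 + 1500 = 1505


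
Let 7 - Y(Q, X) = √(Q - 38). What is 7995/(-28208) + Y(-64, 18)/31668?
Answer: -220373/778128 - I*√102/31668 ≈ -0.28321 - 0.00031892*I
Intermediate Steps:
Y(Q, X) = 7 - √(-38 + Q) (Y(Q, X) = 7 - √(Q - 38) = 7 - √(-38 + Q))
7995/(-28208) + Y(-64, 18)/31668 = 7995/(-28208) + (7 - √(-38 - 64))/31668 = 7995*(-1/28208) + (7 - √(-102))*(1/31668) = -195/688 + (7 - I*√102)*(1/31668) = -195/688 + (1/4524 - I*√102/31668) = -220373/778128 - I*√102/31668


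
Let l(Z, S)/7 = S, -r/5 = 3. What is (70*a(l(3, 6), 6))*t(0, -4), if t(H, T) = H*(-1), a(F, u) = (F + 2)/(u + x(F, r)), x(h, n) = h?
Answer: 0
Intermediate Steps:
r = -15 (r = -5*3 = -15)
l(Z, S) = 7*S
a(F, u) = (2 + F)/(F + u) (a(F, u) = (F + 2)/(u + F) = (2 + F)/(F + u))
t(H, T) = -H
(70*a(l(3, 6), 6))*t(0, -4) = (70*((2 + 7*6)/(7*6 + 6)))*(-1*0) = (70*((2 + 42)/(42 + 6)))*0 = (70*(44/48))*0 = (70*((1/48)*44))*0 = (70*(11/12))*0 = (385/6)*0 = 0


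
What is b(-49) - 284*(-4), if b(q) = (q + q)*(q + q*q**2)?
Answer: 11535540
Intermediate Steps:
b(q) = 2*q*(q + q**3) (b(q) = (2*q)*(q + q**3) = 2*q*(q + q**3))
b(-49) - 284*(-4) = 2*(-49)**2*(1 + (-49)**2) - 284*(-4) = 2*2401*(1 + 2401) - 1*(-1136) = 2*2401*2402 + 1136 = 11534404 + 1136 = 11535540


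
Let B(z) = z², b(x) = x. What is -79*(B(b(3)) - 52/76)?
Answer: -12482/19 ≈ -656.95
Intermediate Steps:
-79*(B(b(3)) - 52/76) = -79*(3² - 52/76) = -79*(9 - 52*1/76) = -79*(9 - 13/19) = -79*158/19 = -12482/19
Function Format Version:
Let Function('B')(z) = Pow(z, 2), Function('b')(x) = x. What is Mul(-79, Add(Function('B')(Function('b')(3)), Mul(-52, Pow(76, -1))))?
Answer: Rational(-12482, 19) ≈ -656.95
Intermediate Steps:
Mul(-79, Add(Function('B')(Function('b')(3)), Mul(-52, Pow(76, -1)))) = Mul(-79, Add(Pow(3, 2), Mul(-52, Pow(76, -1)))) = Mul(-79, Add(9, Mul(-52, Rational(1, 76)))) = Mul(-79, Add(9, Rational(-13, 19))) = Mul(-79, Rational(158, 19)) = Rational(-12482, 19)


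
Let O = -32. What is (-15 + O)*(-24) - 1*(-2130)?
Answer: 3258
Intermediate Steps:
(-15 + O)*(-24) - 1*(-2130) = (-15 - 32)*(-24) - 1*(-2130) = -47*(-24) + 2130 = 1128 + 2130 = 3258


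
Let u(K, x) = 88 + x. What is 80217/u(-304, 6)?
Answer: 80217/94 ≈ 853.37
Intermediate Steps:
80217/u(-304, 6) = 80217/(88 + 6) = 80217/94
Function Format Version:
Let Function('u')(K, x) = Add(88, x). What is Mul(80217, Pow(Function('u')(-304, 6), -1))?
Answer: Rational(80217, 94) ≈ 853.37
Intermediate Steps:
Mul(80217, Pow(Function('u')(-304, 6), -1)) = Mul(80217, Pow(Add(88, 6), -1)) = Mul(80217, Pow(94, -1)) = Mul(80217, Rational(1, 94)) = Rational(80217, 94)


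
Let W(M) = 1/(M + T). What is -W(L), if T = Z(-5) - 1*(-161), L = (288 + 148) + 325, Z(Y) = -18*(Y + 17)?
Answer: -1/706 ≈ -0.0014164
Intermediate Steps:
Z(Y) = -306 - 18*Y (Z(Y) = -18*(17 + Y) = -306 - 18*Y)
L = 761 (L = 436 + 325 = 761)
T = -55 (T = (-306 - 18*(-5)) - 1*(-161) = (-306 + 90) + 161 = -216 + 161 = -55)
W(M) = 1/(-55 + M) (W(M) = 1/(M - 55) = 1/(-55 + M))
-W(L) = -1/(-55 + 761) = -1/706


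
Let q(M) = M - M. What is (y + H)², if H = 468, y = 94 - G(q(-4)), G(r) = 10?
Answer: 304704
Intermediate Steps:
q(M) = 0
y = 84 (y = 94 - 1*10 = 94 - 10 = 84)
(y + H)² = (84 + 468)² = 552² = 304704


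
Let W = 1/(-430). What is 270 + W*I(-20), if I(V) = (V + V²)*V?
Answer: 12370/43 ≈ 287.67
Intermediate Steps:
I(V) = V*(V + V²)
W = -1/430 ≈ -0.0023256
270 + W*I(-20) = 270 - (-20)²*(1 - 20)/430 = 270 - 40*(-19)/43 = 270 - 1/430*(-7600) = 270 + 760/43 = 12370/43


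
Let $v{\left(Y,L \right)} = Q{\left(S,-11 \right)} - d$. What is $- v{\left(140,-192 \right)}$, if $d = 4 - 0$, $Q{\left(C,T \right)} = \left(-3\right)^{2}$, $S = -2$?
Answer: $-5$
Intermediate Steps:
$Q{\left(C,T \right)} = 9$
$d = 4$ ($d = 4 + 0 = 4$)
$v{\left(Y,L \right)} = 5$ ($v{\left(Y,L \right)} = 9 - 4 = 5$)
$- v{\left(140,-192 \right)} = \left(-1\right) 5 = -5$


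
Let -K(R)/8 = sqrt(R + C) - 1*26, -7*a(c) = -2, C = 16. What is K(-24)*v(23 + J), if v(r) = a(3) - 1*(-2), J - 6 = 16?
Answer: 3328/7 - 256*I*sqrt(2)/7 ≈ 475.43 - 51.72*I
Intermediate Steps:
J = 22 (J = 6 + 16 = 22)
a(c) = 2/7 (a(c) = -1/7*(-2) = 2/7)
K(R) = 208 - 8*sqrt(16 + R) (K(R) = -8*(sqrt(R + 16) - 1*26) = -8*(sqrt(16 + R) - 26) = -8*(-26 + sqrt(16 + R)) = 208 - 8*sqrt(16 + R))
v(r) = 16/7 (v(r) = 2/7 - 1*(-2) = 2/7 + 2 = 16/7)
K(-24)*v(23 + J) = (208 - 8*sqrt(16 - 24))*(16/7) = (208 - 16*I*sqrt(2))*(16/7) = 3328/7 - 256*I*sqrt(2)/7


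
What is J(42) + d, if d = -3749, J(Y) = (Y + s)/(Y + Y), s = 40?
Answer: -157417/42 ≈ -3748.0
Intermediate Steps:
J(Y) = (40 + Y)/(2*Y) (J(Y) = (Y + 40)/(Y + Y) = (40 + Y)/((2*Y)) = (40 + Y)*(1/(2*Y)) = (40 + Y)/(2*Y))
J(42) + d = (½)*(40 + 42)/42 - 3749 = (½)*(1/42)*82 - 3749 = 41/42 - 3749 = -157417/42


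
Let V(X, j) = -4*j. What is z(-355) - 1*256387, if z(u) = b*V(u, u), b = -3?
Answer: -260647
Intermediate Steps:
z(u) = 12*u (z(u) = -(-12)*u = 12*u)
z(-355) - 1*256387 = 12*(-355) - 1*256387 = -4260 - 256387 = -260647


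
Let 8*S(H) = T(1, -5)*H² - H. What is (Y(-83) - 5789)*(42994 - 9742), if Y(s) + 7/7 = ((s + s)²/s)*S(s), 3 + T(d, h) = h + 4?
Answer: 37719057054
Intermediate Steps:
T(d, h) = 1 + h (T(d, h) = -3 + (h + 4) = -3 + (4 + h) = 1 + h)
S(H) = -H²/2 - H/8 (S(H) = ((1 - 5)*H² - H)/8 = (-4*H² - H)/8 = (-H - 4*H²)/8 = -H²/2 - H/8)
Y(s) = -1 + s²*(-1 - 4*s)/2 (Y(s) = -1 + ((s + s)²/s)*(s*(-1 - 4*s)/8) = -1 + ((2*s)²/s)*(s*(-1 - 4*s)/8) = -1 + ((4*s²)/s)*(s*(-1 - 4*s)/8) = -1 + (4*s)*(s*(-1 - 4*s)/8) = -1 + s²*(-1 - 4*s)/2)
(Y(-83) - 5789)*(42994 - 9742) = ((-1 - ½*(-83)²*(1 + 4*(-83))) - 5789)*(42994 - 9742) = ((-1 - ½*6889*(1 - 332)) - 5789)*33252 = ((-1 - ½*6889*(-331)) - 5789)*33252 = ((-1 + 2280259/2) - 5789)*33252 = (2280257/2 - 5789)*33252 = (2268679/2)*33252 = 37719057054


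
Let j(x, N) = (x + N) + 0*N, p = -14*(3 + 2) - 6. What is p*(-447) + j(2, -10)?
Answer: 33964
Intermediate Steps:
p = -76 (p = -14*5 - 6 = -70 - 6 = -76)
j(x, N) = N + x (j(x, N) = (N + x) + 0 = N + x)
p*(-447) + j(2, -10) = -76*(-447) + (-10 + 2) = 33972 - 8 = 33964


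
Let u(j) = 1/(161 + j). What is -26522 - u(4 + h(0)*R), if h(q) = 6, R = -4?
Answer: -3739603/141 ≈ -26522.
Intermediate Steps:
-26522 - u(4 + h(0)*R) = -26522 - 1/(161 + (4 + 6*(-4))) = -26522 - 1/(161 + (4 - 24)) = -26522 - 1/(161 - 20) = -26522 - 1/141 = -3739603/141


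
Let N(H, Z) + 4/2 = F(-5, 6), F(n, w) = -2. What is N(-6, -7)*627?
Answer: -2508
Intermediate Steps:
N(H, Z) = -4 (N(H, Z) = -2 - 2 = -4)
N(-6, -7)*627 = -4*627 = -2508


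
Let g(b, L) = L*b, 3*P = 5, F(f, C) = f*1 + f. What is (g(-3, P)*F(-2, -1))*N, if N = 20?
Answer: 400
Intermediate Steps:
F(f, C) = 2*f (F(f, C) = f + f = 2*f)
P = 5/3 (P = (1/3)*5 = 5/3 ≈ 1.6667)
(g(-3, P)*F(-2, -1))*N = (((5/3)*(-3))*(2*(-2)))*20 = -5*(-4)*20 = 20*20 = 400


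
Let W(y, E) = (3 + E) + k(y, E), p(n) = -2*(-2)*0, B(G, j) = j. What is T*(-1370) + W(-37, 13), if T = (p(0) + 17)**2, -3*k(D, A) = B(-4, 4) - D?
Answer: -1187783/3 ≈ -3.9593e+5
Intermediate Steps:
k(D, A) = -4/3 + D/3 (k(D, A) = -(4 - D)/3 = -4/3 + D/3)
p(n) = 0 (p(n) = 4*0 = 0)
W(y, E) = 5/3 + E + y/3 (W(y, E) = (3 + E) + (-4/3 + y/3) = 5/3 + E + y/3)
T = 289 (T = (0 + 17)**2 = 17**2 = 289)
T*(-1370) + W(-37, 13) = 289*(-1370) + (5/3 + 13 + (1/3)*(-37)) = -395930 + (5/3 + 13 - 37/3) = -395930 + 7/3 = -1187783/3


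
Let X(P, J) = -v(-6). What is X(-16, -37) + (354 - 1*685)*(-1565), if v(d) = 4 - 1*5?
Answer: 518016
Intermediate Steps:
v(d) = -1 (v(d) = 4 - 5 = -1)
X(P, J) = 1 (X(P, J) = -1*(-1) = 1)
X(-16, -37) + (354 - 1*685)*(-1565) = 1 + (354 - 1*685)*(-1565) = 1 + (354 - 685)*(-1565) = 1 - 331*(-1565) = 1 + 518015 = 518016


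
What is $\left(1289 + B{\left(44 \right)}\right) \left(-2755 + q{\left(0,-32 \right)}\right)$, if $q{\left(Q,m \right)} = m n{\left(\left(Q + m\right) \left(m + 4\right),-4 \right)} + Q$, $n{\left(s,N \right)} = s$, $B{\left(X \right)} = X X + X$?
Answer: $-102734863$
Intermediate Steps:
$B{\left(X \right)} = X + X^{2}$ ($B{\left(X \right)} = X^{2} + X = X + X^{2}$)
$q{\left(Q,m \right)} = Q + m \left(4 + m\right) \left(Q + m\right)$ ($q{\left(Q,m \right)} = m \left(Q + m\right) \left(m + 4\right) + Q = m \left(Q + m\right) \left(4 + m\right) + Q = m \left(4 + m\right) \left(Q + m\right) + Q = Q + m \left(4 + m\right) \left(Q + m\right)$)
$\left(1289 + B{\left(44 \right)}\right) \left(-2755 + q{\left(0,-32 \right)}\right) = \left(1289 + 44 \left(1 + 44\right)\right) \left(-2755 - 32 \left(\left(-32\right)^{2} + 4 \cdot 0 + 4 \left(-32\right) + 0 \left(-32\right)\right)\right) = \left(1289 + 44 \cdot 45\right) \left(-2755 - 32 \left(1024 + 0 - 128 + 0\right)\right) = \left(1289 + 1980\right) \left(-2755 + \left(0 - 28672\right)\right) = 3269 \left(-2755 + \left(0 - 28672\right)\right) = 3269 \left(-2755 - 28672\right) = 3269 \left(-31427\right) = -102734863$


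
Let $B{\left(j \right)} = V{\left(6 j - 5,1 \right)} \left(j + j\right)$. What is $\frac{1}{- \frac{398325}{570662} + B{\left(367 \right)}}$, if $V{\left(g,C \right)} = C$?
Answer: $\frac{570662}{418467583} \approx 0.0013637$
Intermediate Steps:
$B{\left(j \right)} = 2 j$ ($B{\left(j \right)} = 1 \left(j + j\right) = 1 \cdot 2 j = 2 j$)
$\frac{1}{- \frac{398325}{570662} + B{\left(367 \right)}} = \frac{1}{- \frac{398325}{570662} + 2 \cdot 367} = \frac{1}{\left(-398325\right) \frac{1}{570662} + 734} = \frac{1}{- \frac{398325}{570662} + 734} = \frac{1}{\frac{418467583}{570662}} = \frac{570662}{418467583}$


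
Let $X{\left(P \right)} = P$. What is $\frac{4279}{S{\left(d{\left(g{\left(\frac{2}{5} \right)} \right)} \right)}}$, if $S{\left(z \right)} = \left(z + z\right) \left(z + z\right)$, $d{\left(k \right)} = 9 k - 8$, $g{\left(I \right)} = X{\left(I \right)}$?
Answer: $\frac{9725}{176} \approx 55.256$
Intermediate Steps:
$g{\left(I \right)} = I$
$d{\left(k \right)} = -8 + 9 k$
$S{\left(z \right)} = 4 z^{2}$ ($S{\left(z \right)} = 2 z 2 z = 4 z^{2}$)
$\frac{4279}{S{\left(d{\left(g{\left(\frac{2}{5} \right)} \right)} \right)}} = \frac{4279}{4 \left(-8 + 9 \cdot \frac{2}{5}\right)^{2}} = \frac{4279}{4 \left(-8 + \frac{18}{5}\right)^{2}} = \frac{4279}{4 \left(- \frac{22}{5}\right)^{2}} = \frac{4279}{4 \cdot \frac{484}{25}} = \frac{4279}{\frac{1936}{25}} = 4279 \cdot \frac{25}{1936} = \frac{9725}{176}$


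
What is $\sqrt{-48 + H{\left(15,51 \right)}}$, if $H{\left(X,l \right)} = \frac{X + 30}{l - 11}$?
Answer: $\frac{5 i \sqrt{30}}{4} \approx 6.8465 i$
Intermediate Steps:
$H{\left(X,l \right)} = \frac{30 + X}{-11 + l}$
$\sqrt{-48 + H{\left(15,51 \right)}} = \sqrt{-48 + \frac{30 + 15}{-11 + 51}} = \sqrt{-48 + \frac{1}{40} \cdot 45} = \sqrt{-48 + \frac{9}{8}} = \sqrt{- \frac{375}{8}} = \frac{5 i \sqrt{30}}{4}$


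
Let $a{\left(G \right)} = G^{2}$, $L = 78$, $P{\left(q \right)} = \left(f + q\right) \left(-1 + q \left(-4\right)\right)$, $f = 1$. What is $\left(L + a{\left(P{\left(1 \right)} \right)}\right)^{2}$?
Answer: $31684$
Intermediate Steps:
$P{\left(q \right)} = \left(1 + q\right) \left(-1 - 4 q\right)$ ($P{\left(q \right)} = \left(1 + q\right) \left(-1 + q \left(-4\right)\right) = \left(1 + q\right) \left(-1 - 4 q\right)$)
$\left(L + a{\left(P{\left(1 \right)} \right)}\right)^{2} = \left(78 + \left(-1 - 5 - 4 \cdot 1^{2}\right)^{2}\right)^{2} = \left(78 + \left(-1 - 5 - 4\right)^{2}\right)^{2} = \left(78 + \left(-10\right)^{2}\right)^{2} = \left(78 + 100\right)^{2} = 178^{2} = 31684$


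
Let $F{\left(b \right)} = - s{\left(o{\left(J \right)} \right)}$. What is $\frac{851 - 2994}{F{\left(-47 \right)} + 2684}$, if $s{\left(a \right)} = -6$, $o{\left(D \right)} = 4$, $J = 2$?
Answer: $- \frac{2143}{2690} \approx -0.79665$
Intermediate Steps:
$F{\left(b \right)} = 6$ ($F{\left(b \right)} = \left(-1\right) \left(-6\right) = 6$)
$\frac{851 - 2994}{F{\left(-47 \right)} + 2684} = \frac{851 - 2994}{6 + 2684} = - \frac{2143}{2690}$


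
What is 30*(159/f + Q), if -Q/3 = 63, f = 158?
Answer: -445545/79 ≈ -5639.8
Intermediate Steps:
Q = -189 (Q = -3*63 = -189)
30*(159/f + Q) = 30*(159/158 - 189) = 30*(-29703/158) = -445545/79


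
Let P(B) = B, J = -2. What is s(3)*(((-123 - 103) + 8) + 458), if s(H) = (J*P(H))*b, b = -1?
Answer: 1440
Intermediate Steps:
s(H) = 2*H (s(H) = -2*H*(-1) = 2*H)
s(3)*(((-123 - 103) + 8) + 458) = (2*3)*(((-123 - 103) + 8) + 458) = 6*((-226 + 8) + 458) = 6*(-218 + 458) = 6*240 = 1440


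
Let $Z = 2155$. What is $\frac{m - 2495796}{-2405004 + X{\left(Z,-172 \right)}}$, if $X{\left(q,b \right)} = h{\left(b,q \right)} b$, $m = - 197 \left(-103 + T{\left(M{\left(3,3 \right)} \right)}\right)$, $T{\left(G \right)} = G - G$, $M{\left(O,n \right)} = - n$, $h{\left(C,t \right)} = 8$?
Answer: $\frac{495101}{481276} \approx 1.0287$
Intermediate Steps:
$T{\left(G \right)} = 0$
$m = 20291$ ($m = - 197 \left(-103 + 0\right) = \left(-197\right) \left(-103\right) = 20291$)
$X{\left(q,b \right)} = 8 b$
$\frac{m - 2495796}{-2405004 + X{\left(Z,-172 \right)}} = \frac{20291 - 2495796}{-2405004 + 8 \left(-172\right)} = - \frac{2475505}{-2405004 - 1376} = - \frac{2475505}{-2406380} = \left(-2475505\right) \left(- \frac{1}{2406380}\right) = \frac{495101}{481276}$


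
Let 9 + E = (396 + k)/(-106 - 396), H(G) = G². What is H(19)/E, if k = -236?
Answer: -90611/2339 ≈ -38.739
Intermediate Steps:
E = -2339/251 (E = -9 + (396 - 236)/(-106 - 396) = -9 + 160/(-502) = -9 + 160*(-1/502) = -9 - 80/251 = -2339/251 ≈ -9.3187)
H(19)/E = 19²/(-2339/251) = 361*(-251/2339) = -90611/2339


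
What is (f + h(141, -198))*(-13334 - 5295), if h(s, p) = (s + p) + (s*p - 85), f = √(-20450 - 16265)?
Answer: 522729740 - 18629*I*√36715 ≈ 5.2273e+8 - 3.5695e+6*I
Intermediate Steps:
f = I*√36715 (f = √(-36715) = I*√36715 ≈ 191.61*I)
h(s, p) = -85 + p + s + p*s (h(s, p) = (p + s) + (p*s - 85) = (p + s) + (-85 + p*s) = -85 + p + s + p*s)
(f + h(141, -198))*(-13334 - 5295) = (I*√36715 + (-85 - 198 + 141 - 198*141))*(-13334 - 5295) = (I*√36715 + (-85 - 198 + 141 - 27918))*(-18629) = (I*√36715 - 28060)*(-18629) = (-28060 + I*√36715)*(-18629) = 522729740 - 18629*I*√36715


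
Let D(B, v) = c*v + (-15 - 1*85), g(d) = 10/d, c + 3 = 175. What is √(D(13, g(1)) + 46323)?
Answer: 3*√5327 ≈ 218.96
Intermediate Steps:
c = 172 (c = -3 + 175 = 172)
D(B, v) = -100 + 172*v (D(B, v) = 172*v + (-15 - 1*85) = 172*v + (-15 - 85) = 172*v - 100 = -100 + 172*v)
√(D(13, g(1)) + 46323) = √((-100 + 172*(10/1)) + 46323) = √((-100 + 172*(10*1)) + 46323) = √((-100 + 172*10) + 46323) = √((-100 + 1720) + 46323) = √(1620 + 46323) = √47943 = 3*√5327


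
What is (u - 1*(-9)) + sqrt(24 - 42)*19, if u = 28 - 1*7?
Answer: 30 + 57*I*sqrt(2) ≈ 30.0 + 80.61*I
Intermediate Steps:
u = 21 (u = 28 - 7 = 21)
(u - 1*(-9)) + sqrt(24 - 42)*19 = (21 - 1*(-9)) + sqrt(24 - 42)*19 = (21 + 9) + sqrt(-18)*19 = 30 + (3*I*sqrt(2))*19 = 30 + 57*I*sqrt(2)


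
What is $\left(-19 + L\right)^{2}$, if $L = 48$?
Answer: $841$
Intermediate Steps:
$\left(-19 + L\right)^{2} = \left(-19 + 48\right)^{2} = 29^{2} = 841$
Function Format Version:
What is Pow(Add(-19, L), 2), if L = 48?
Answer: 841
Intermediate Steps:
Pow(Add(-19, L), 2) = Pow(Add(-19, 48), 2) = Pow(29, 2) = 841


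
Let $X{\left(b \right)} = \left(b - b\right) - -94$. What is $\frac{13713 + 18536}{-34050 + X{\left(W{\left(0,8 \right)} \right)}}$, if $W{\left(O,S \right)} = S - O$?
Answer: $- \frac{32249}{33956} \approx -0.94973$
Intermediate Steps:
$X{\left(b \right)} = 94$ ($X{\left(b \right)} = 0 + 94 = 94$)
$\frac{13713 + 18536}{-34050 + X{\left(W{\left(0,8 \right)} \right)}} = \frac{13713 + 18536}{-34050 + 94} = \frac{32249}{-33956} = 32249 \left(- \frac{1}{33956}\right) = - \frac{32249}{33956}$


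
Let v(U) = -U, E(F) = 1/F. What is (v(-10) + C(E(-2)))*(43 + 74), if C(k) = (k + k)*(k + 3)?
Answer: 1755/2 ≈ 877.50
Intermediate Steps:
C(k) = 2*k*(3 + k) (C(k) = (2*k)*(3 + k) = 2*k*(3 + k))
(v(-10) + C(E(-2)))*(43 + 74) = (-1*(-10) + 2*(3 + 1/(-2))/(-2))*(43 + 74) = (10 + 2*(-½)*(3 - ½))*117 = (10 + 2*(-½)*(5/2))*117 = (10 - 5/2)*117 = (15/2)*117 = 1755/2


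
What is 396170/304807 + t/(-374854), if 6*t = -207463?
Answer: 954271629721/685548739068 ≈ 1.3920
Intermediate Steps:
t = -207463/6 (t = (⅙)*(-207463) = -207463/6 ≈ -34577.)
396170/304807 + t/(-374854) = 396170/304807 - 207463/6/(-374854) = 396170*(1/304807) - 207463/6*(-1/374854) = 396170/304807 + 207463/2249124 = 954271629721/685548739068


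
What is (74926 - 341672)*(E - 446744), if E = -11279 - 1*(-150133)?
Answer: 82128425940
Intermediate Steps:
E = 138854 (E = -11279 + 150133 = 138854)
(74926 - 341672)*(E - 446744) = (74926 - 341672)*(138854 - 446744) = -266746*(-307890) = 82128425940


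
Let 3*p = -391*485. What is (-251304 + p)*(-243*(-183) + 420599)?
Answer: -438813516196/3 ≈ -1.4627e+11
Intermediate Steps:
p = -189635/3 (p = (-391*485)/3 = (1/3)*(-189635) = -189635/3 ≈ -63212.)
(-251304 + p)*(-243*(-183) + 420599) = (-251304 - 189635/3)*(-243*(-183) + 420599) = -943547*(44469 + 420599)/3 = -943547/3*465068 = -438813516196/3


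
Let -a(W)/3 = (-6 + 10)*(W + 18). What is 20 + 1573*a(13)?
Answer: -585136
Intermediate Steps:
a(W) = -216 - 12*W (a(W) = -3*(-6 + 10)*(W + 18) = -12*(18 + W) = -3*(72 + 4*W) = -216 - 12*W)
20 + 1573*a(13) = 20 + 1573*(-216 - 12*13) = 20 + 1573*(-216 - 156) = 20 + 1573*(-372) = 20 - 585156 = -585136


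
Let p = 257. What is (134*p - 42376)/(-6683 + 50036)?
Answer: -882/4817 ≈ -0.18310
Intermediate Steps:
(134*p - 42376)/(-6683 + 50036) = (134*257 - 42376)/(-6683 + 50036) = (34438 - 42376)/43353 = -7938*1/43353 = -882/4817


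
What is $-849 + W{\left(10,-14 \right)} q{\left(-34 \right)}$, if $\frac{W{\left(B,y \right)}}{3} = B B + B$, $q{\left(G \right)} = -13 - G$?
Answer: $6081$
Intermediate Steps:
$W{\left(B,y \right)} = 3 B + 3 B^{2}$ ($W{\left(B,y \right)} = 3 \left(B B + B\right) = 3 \left(B^{2} + B\right) = 3 \left(B + B^{2}\right) = 3 B + 3 B^{2}$)
$-849 + W{\left(10,-14 \right)} q{\left(-34 \right)} = -849 + 3 \cdot 10 \left(1 + 10\right) \left(-13 - -34\right) = -849 + 3 \cdot 10 \cdot 11 \left(-13 + 34\right) = -849 + 330 \cdot 21 = -849 + 6930 = 6081$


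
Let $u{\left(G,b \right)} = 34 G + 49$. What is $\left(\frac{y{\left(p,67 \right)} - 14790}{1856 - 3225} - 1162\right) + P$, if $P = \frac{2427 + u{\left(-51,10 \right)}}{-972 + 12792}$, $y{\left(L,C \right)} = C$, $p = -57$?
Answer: $- \frac{9313977151}{8090790} \approx -1151.2$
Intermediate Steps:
$u{\left(G,b \right)} = 49 + 34 G$
$P = \frac{371}{5910}$ ($P = \frac{2427 + \left(49 + 34 \left(-51\right)\right)}{-972 + 12792} = \frac{2427 + \left(49 - 1734\right)}{11820} = \left(2427 - 1685\right) \frac{1}{11820} = 742 \cdot \frac{1}{11820} = \frac{371}{5910} \approx 0.062775$)
$\left(\frac{y{\left(p,67 \right)} - 14790}{1856 - 3225} - 1162\right) + P = \left(\frac{67 - 14790}{1856 - 3225} - 1162\right) + \frac{371}{5910} = \left(- \frac{14723}{-1369} - 1162\right) + \frac{371}{5910} = \left(\left(-14723\right) \left(- \frac{1}{1369}\right) - 1162\right) + \frac{371}{5910} = \left(\frac{14723}{1369} - 1162\right) + \frac{371}{5910} = - \frac{1576055}{1369} + \frac{371}{5910} = - \frac{9313977151}{8090790}$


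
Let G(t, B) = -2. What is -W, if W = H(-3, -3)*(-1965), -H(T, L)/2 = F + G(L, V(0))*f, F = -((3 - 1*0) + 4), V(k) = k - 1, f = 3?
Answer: 51090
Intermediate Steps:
V(k) = -1 + k
F = -7 (F = -((3 + 0) + 4) = -(3 + 4) = -1*7 = -7)
H(T, L) = 26 (H(T, L) = -2*(-7 - 2*3) = -2*(-7 - 6) = -2*(-13) = 26)
W = -51090 (W = 26*(-1965) = -51090)
-W = -1*(-51090) = 51090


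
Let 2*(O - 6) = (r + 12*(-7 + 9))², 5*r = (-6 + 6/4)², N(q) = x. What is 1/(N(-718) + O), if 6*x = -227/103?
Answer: 247200/98641189 ≈ 0.0025061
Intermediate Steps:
x = -227/618 (x = (-227/103)/6 = (-227*1/103)/6 = (⅙)*(-227/103) = -227/618 ≈ -0.36731)
N(q) = -227/618
r = 81/20 (r = (-6 + 6/4)²/5 = (-6 + 6*(¼))²/5 = (-6 + 3/2)²/5 = (-9/2)²/5 = (⅕)*(81/4) = 81/20 ≈ 4.0500)
O = 319521/800 (O = 6 + (81/20 + 12*(-7 + 9))²/2 = 6 + (81/20 + 12*2)²/2 = 6 + (81/20 + 24)²/2 = 6 + (561/20)²/2 = 6 + (½)*(314721/400) = 6 + 314721/800 = 319521/800 ≈ 399.40)
1/(N(-718) + O) = 1/(-227/618 + 319521/800) = 1/(98641189/247200) = 247200/98641189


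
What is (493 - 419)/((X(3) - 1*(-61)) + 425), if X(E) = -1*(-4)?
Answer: 37/245 ≈ 0.15102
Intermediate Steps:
X(E) = 4
(493 - 419)/((X(3) - 1*(-61)) + 425) = (493 - 419)/((4 - 1*(-61)) + 425) = 74/((4 + 61) + 425) = 74/(65 + 425) = 74/490 = 74*(1/490) = 37/245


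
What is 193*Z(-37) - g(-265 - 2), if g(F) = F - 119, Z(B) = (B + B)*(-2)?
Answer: 28950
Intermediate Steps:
Z(B) = -4*B (Z(B) = (2*B)*(-2) = -4*B)
g(F) = -119 + F
193*Z(-37) - g(-265 - 2) = 193*(-4*(-37)) - (-119 + (-265 - 2)) = 193*148 - (-119 - 267) = 28564 - 1*(-386) = 28564 + 386 = 28950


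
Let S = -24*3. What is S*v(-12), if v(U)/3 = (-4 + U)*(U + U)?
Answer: -82944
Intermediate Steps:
S = -72
v(U) = 6*U*(-4 + U) (v(U) = 3*((-4 + U)*(U + U)) = 3*((-4 + U)*(2*U)) = 3*(2*U*(-4 + U)) = 6*U*(-4 + U))
S*v(-12) = -432*(-12)*(-4 - 12) = -432*(-12)*(-16) = -72*1152 = -82944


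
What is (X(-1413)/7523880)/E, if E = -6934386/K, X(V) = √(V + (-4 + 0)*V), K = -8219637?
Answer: 2739879*√471/5797054237520 ≈ 1.0257e-5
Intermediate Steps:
X(V) = √3*√(-V) (X(V) = √(V - 4*V) = √(-3*V) = √3*√(-V))
E = 2311462/2739879 (E = -6934386/(-8219637) = -6934386*(-1/8219637) = 2311462/2739879 ≈ 0.84364)
(X(-1413)/7523880)/E = ((√3*√(-1*(-1413)))/7523880)/(2311462/2739879) = ((√3*√1413)*(1/7523880))*(2739879/2311462) = ((√3*(3*√157))*(1/7523880))*(2739879/2311462) = ((3*√471)*(1/7523880))*(2739879/2311462) = (√471/2507960)*(2739879/2311462) = 2739879*√471/5797054237520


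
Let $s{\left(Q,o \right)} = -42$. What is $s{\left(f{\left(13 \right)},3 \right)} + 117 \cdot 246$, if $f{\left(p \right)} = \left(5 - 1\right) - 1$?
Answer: $28740$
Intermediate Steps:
$f{\left(p \right)} = 3$ ($f{\left(p \right)} = 4 - 1 = 3$)
$s{\left(f{\left(13 \right)},3 \right)} + 117 \cdot 246 = -42 + 117 \cdot 246 = -42 + 28782 = 28740$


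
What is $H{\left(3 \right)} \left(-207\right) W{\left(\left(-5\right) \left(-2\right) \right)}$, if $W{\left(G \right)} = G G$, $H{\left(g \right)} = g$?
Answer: $-62100$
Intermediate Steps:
$W{\left(G \right)} = G^{2}$
$H{\left(3 \right)} \left(-207\right) W{\left(\left(-5\right) \left(-2\right) \right)} = 3 \left(-207\right) \left(\left(-5\right) \left(-2\right)\right)^{2} = - 621 \cdot 10^{2} = \left(-621\right) 100 = -62100$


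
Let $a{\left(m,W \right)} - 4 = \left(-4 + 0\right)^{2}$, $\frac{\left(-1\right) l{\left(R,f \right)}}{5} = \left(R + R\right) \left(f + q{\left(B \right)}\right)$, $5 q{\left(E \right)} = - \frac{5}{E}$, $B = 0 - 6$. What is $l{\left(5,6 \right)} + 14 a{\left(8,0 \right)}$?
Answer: $- \frac{85}{3} \approx -28.333$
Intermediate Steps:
$B = -6$ ($B = 0 - 6 = -6$)
$q{\left(E \right)} = - \frac{1}{E}$ ($q{\left(E \right)} = \frac{\left(-5\right) \frac{1}{E}}{5} = - \frac{1}{E}$)
$l{\left(R,f \right)} = - 10 R \left(\frac{1}{6} + f\right)$ ($l{\left(R,f \right)} = - 5 \left(R + R\right) \left(f - \frac{1}{-6}\right) = - 5 \cdot 2 R \left(f - - \frac{1}{6}\right) = - 5 \cdot 2 R \left(f + \frac{1}{6}\right) = - 5 \cdot 2 R \left(\frac{1}{6} + f\right) = - 10 R \left(\frac{1}{6} + f\right)$)
$a{\left(m,W \right)} = 20$ ($a{\left(m,W \right)} = 4 + \left(-4 + 0\right)^{2} = 4 + \left(-4\right)^{2} = 4 + 16 = 20$)
$l{\left(5,6 \right)} + 14 a{\left(8,0 \right)} = \left(- \frac{5}{3}\right) 5 \left(1 + 6 \cdot 6\right) + 14 \cdot 20 = \left(- \frac{5}{3}\right) 5 \left(1 + 36\right) + 280 = \left(- \frac{5}{3}\right) 5 \cdot 37 + 280 = - \frac{925}{3} + 280 = - \frac{85}{3}$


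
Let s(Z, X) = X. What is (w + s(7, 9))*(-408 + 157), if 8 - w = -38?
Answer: -13805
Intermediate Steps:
w = 46 (w = 8 - 1*(-38) = 8 + 38 = 46)
(w + s(7, 9))*(-408 + 157) = (46 + 9)*(-408 + 157) = 55*(-251) = -13805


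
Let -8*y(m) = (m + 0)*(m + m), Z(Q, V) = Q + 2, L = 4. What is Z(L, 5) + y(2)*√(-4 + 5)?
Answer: 5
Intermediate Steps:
Z(Q, V) = 2 + Q
y(m) = -m²/4 (y(m) = -(m + 0)*(m + m)/8 = -m*2*m/8 = -m²/4)
Z(L, 5) + y(2)*√(-4 + 5) = (2 + 4) + (-¼*2²)*√(-4 + 5) = 6 + (-¼*4)*√1 = 6 - 1*1 = 6 - 1 = 5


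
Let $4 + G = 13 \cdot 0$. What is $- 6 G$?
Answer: $24$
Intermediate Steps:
$G = -4$ ($G = -4 + 13 \cdot 0 = -4 + 0 = -4$)
$- 6 G = \left(-6\right) \left(-4\right) = 24$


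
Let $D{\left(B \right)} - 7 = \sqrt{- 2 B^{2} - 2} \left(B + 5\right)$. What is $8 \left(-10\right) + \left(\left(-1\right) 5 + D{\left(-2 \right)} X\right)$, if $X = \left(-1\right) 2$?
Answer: $-99 - 6 i \sqrt{10} \approx -99.0 - 18.974 i$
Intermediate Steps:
$X = -2$
$D{\left(B \right)} = 7 + \sqrt{-2 - 2 B^{2}} \left(5 + B\right)$ ($D{\left(B \right)} = 7 + \sqrt{- 2 B^{2} - 2} \left(B + 5\right) = 7 + \sqrt{-2 - 2 B^{2}} \left(5 + B\right)$)
$8 \left(-10\right) + \left(\left(-1\right) 5 + D{\left(-2 \right)} X\right) = 8 \left(-10\right) + \left(\left(-1\right) 5 + \left(7 + 5 \sqrt{-2 - 2 \left(-2\right)^{2}} - 2 \sqrt{-2 - 2 \left(-2\right)^{2}}\right) \left(-2\right)\right) = -80 - \left(5 - \left(7 + 5 \sqrt{-2 - 8} - 2 \sqrt{-2 - 8}\right) \left(-2\right)\right) = -80 - \left(5 - \left(7 + 5 \sqrt{-10} - 2 \sqrt{-10}\right) \left(-2\right)\right) = -80 - \left(5 - \left(7 + 5 i \sqrt{10} - 2 i \sqrt{10}\right) \left(-2\right)\right) = -80 - \left(5 - \left(7 + 3 i \sqrt{10}\right) \left(-2\right)\right) = -80 - \left(19 + 6 i \sqrt{10}\right) = -99 - 6 i \sqrt{10}$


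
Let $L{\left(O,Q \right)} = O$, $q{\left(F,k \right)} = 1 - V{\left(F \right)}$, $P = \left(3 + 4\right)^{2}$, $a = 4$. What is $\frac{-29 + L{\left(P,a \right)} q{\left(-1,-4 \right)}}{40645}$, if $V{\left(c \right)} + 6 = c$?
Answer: $\frac{33}{3695} \approx 0.008931$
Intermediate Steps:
$P = 49$ ($P = 7^{2} = 49$)
$V{\left(c \right)} = -6 + c$
$q{\left(F,k \right)} = 7 - F$ ($q{\left(F,k \right)} = 1 - \left(-6 + F\right) = 7 - F$)
$\frac{-29 + L{\left(P,a \right)} q{\left(-1,-4 \right)}}{40645} = \frac{-29 + 49 \left(7 - -1\right)}{40645} = \left(-29 + 49 \left(7 + 1\right)\right) \frac{1}{40645} = \left(-29 + 49 \cdot 8\right) \frac{1}{40645} = \left(-29 + 392\right) \frac{1}{40645} = 363 \cdot \frac{1}{40645} = \frac{33}{3695}$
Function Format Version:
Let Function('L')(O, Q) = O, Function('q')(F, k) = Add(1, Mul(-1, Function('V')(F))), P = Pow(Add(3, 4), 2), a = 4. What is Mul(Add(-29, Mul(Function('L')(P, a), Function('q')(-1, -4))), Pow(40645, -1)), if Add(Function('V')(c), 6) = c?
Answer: Rational(33, 3695) ≈ 0.0089310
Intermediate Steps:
P = 49 (P = Pow(7, 2) = 49)
Function('V')(c) = Add(-6, c)
Function('q')(F, k) = Add(7, Mul(-1, F)) (Function('q')(F, k) = Add(1, Mul(-1, Add(-6, F))) = Add(1, Add(6, Mul(-1, F))) = Add(7, Mul(-1, F)))
Mul(Add(-29, Mul(Function('L')(P, a), Function('q')(-1, -4))), Pow(40645, -1)) = Mul(Add(-29, Mul(49, Add(7, Mul(-1, -1)))), Pow(40645, -1)) = Mul(Add(-29, Mul(49, Add(7, 1))), Rational(1, 40645)) = Mul(Add(-29, Mul(49, 8)), Rational(1, 40645)) = Mul(Add(-29, 392), Rational(1, 40645)) = Mul(363, Rational(1, 40645)) = Rational(33, 3695)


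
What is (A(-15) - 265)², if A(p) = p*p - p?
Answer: 625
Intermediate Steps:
A(p) = p² - p
(A(-15) - 265)² = (-15*(-1 - 15) - 265)² = (-15*(-16) - 265)² = (240 - 265)² = (-25)² = 625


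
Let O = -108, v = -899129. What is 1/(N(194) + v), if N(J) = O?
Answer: -1/899237 ≈ -1.1121e-6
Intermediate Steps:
N(J) = -108
1/(N(194) + v) = 1/(-108 - 899129) = 1/(-899237) = -1/899237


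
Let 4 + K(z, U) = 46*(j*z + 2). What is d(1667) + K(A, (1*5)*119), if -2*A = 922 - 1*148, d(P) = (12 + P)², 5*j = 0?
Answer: 2819129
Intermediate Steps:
j = 0 (j = (⅕)*0 = 0)
A = -387 (A = -(922 - 1*148)/2 = -(922 - 148)/2 = -½*774 = -387)
K(z, U) = 88 (K(z, U) = -4 + 46*(0*z + 2) = -4 + 46*(0 + 2) = -4 + 46*2 = -4 + 92 = 88)
d(1667) + K(A, (1*5)*119) = (12 + 1667)² + 88 = 1679² + 88 = 2819041 + 88 = 2819129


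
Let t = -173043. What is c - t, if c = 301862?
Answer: 474905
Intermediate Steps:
c - t = 301862 - 1*(-173043) = 301862 + 173043 = 474905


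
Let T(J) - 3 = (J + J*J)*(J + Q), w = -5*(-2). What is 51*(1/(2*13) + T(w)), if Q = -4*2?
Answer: 295749/26 ≈ 11375.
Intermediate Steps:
w = 10
Q = -8
T(J) = 3 + (-8 + J)*(J + J²) (T(J) = 3 + (J + J*J)*(J - 8) = 3 + (J + J²)*(-8 + J) = 3 + (-8 + J)*(J + J²))
51*(1/(2*13) + T(w)) = 51*(1/(2*13) + (3 + 10³ - 8*10 - 7*10²)) = 51*(1/26 + (3 + 1000 - 80 - 7*100)) = 51*(1/26 + (3 + 1000 - 80 - 700)) = 51*(1/26 + 223) = 51*(5799/26) = 295749/26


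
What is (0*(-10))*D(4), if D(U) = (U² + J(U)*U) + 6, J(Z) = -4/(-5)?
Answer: 0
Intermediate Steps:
J(Z) = ⅘ (J(Z) = -4*(-⅕) = ⅘)
D(U) = 6 + U² + 4*U/5 (D(U) = (U² + 4*U/5) + 6 = 6 + U² + 4*U/5)
(0*(-10))*D(4) = (0*(-10))*(6 + 4² + (⅘)*4) = 0*(6 + 16 + 16/5) = 0*(126/5) = 0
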